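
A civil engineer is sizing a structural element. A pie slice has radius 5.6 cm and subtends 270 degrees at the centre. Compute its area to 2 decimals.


Shape: circular sector
Radius r = 5.6 cm, Angle = 270 degrees
Formula: A = (angle/360) * pi * r^2
r^2 = 31.36
Fraction of circle = 270/360
A = (270/360) * pi * 31.36
A = 23.52 * pi
A = 73.89
73.89 cm^2


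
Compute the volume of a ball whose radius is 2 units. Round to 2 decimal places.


Shape: sphere
Radius r = 2 units
Formula: V = (4/3) * pi * r^3
r^3 = 8
(4/3) * 8 = 10.666667
V = 10.666667 * pi
V = 33.51
33.51 units^3


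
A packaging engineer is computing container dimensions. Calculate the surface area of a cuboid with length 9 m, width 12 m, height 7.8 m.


Shape: rectangular prism
l = 9 m, w = 12 m, h = 7.8 m
Formula: SA = 2(lw + lh + wh)
lw = 108, lh = 70.2, wh = 93.6
lw + lh + wh = 271.8
SA = 2 * 271.8
SA = 543.6
543.6 m^2


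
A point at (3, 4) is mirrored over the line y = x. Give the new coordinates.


Transformation: reflection
Original point: (3, 4)
Rule for reflection over y = x: (x, y) -> (y, x)
Apply: (3, 4) -> (4, 3)
(4, 3)


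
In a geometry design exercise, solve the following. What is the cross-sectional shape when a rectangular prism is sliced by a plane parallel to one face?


Solid: rectangular prism
Cutting plane: parallel to one face
Visualize the intersection of the plane with the solid's surface.
The boundary of the cut region is a rectangle.
rectangle


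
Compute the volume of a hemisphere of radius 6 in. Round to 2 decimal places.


Shape: hemisphere (half of a sphere)
Radius r = 6 in
Formula: V = (1/2) * (4/3) * pi * r^3 = (2/3) * pi * r^3
r^3 = 216
(2/3) * 216 = 144
V = 144 * pi
V = 452.39
452.39 in^3


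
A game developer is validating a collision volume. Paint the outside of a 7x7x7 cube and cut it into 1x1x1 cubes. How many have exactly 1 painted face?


Large cube: 7 x 7 x 7, cut into unit cubes.
n = 7, so n - 2 = 5
Cubes with 1 painted face lie in the interior of each face.
A cube has 6 faces; each contributes (n - 2)^2 = 25 such cubes.
Count = 6 * 25 = 150
150 unit cubes


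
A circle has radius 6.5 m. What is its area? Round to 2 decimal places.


Shape: circle
Radius r = 6.5 m
Formula: A = pi * r^2
r^2 = 6.5^2 = 42.25
A = pi * 42.25
A = 132.73
132.73 m^2


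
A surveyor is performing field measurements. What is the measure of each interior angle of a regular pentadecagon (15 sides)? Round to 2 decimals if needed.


Shape: regular pentadecagon (15 sides)
Formula: interior angle = (n - 2) * 180 / n
(n - 2) = 13
(n - 2) * 180 = 2340
angle = 2340 / 15
angle = 156
156 degrees


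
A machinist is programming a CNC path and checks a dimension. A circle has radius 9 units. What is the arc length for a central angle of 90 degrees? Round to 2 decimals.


Shape: circular arc
Radius r = 9 units, Angle = 90 degrees
Formula: L = (angle/360) * 2 * pi * r
2 * pi * r = 18 * pi
L = (90/360) * 18 * pi
L = 4.5 * pi
L = 14.14
14.14 units


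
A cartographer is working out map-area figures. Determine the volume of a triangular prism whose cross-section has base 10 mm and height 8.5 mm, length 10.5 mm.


Shape: triangular prism
Triangle base = 10 mm, triangle height = 8.5 mm, prism length L = 10.5 mm
Formula: V = (1/2 * b * h_tri) * L
Cross-section area = 0.5 * 10 * 8.5 = 42.5
V = 42.5 * 10.5
V = 446.25
446.25 mm^3


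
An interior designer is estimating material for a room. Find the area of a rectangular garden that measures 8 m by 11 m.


Shape: rectangle
Length l = 8 m, Width w = 11 m
Formula: A = l * w
A = 8 * 11
A = 88
88 m^2


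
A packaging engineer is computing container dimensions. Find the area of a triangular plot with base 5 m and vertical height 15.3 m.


Shape: triangle
Base b = 5 m, Height h = 15.3 m
Formula: A = (1/2) * b * h
A = 0.5 * 5 * 15.3
A = 0.5 * 76.5
A = 38.25
38.25 m^2


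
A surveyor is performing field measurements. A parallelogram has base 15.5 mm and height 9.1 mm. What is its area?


Shape: parallelogram
Base b = 15.5 mm, Height h = 9.1 mm
Formula: A = b * h
A = 15.5 * 9.1
A = 141.05
141.05 mm^2


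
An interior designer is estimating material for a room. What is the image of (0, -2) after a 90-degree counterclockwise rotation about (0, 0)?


Transformation: rotation about the origin
Original point: (0, -2)
Rule for 90 deg counterclockwise: (x, y) -> (-y, x)
Apply: (0, -2) -> (2, 0)
(2, 0)


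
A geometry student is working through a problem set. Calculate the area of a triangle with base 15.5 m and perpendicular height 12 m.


Shape: triangle
Base b = 15.5 m, Height h = 12 m
Formula: A = (1/2) * b * h
A = 0.5 * 15.5 * 12
A = 0.5 * 186
A = 93
93 m^2


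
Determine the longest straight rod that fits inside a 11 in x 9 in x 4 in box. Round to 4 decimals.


Shape: rectangular box (space diagonal)
l = 11 in, w = 9 in, h = 4 in
Visualize: the diagonal of the base, then a right triangle with that diagonal and the height.
Formula: d = sqrt(l^2 + w^2 + h^2)
l^2 + w^2 + h^2 = 121 + 81 + 16 = 218
d = sqrt(218)
d = 14.7648
14.7648 in


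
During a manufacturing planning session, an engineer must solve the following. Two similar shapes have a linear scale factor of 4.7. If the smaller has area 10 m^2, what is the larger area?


Linear scale factor k = 4.7
Original area = 10 m^2
Rule: under a linear scaling by k, areas scale by k^2.
k^2 = 4.7^2 = 22.09
New area = 10 * 22.09
New area = 220.9
220.9 m^2


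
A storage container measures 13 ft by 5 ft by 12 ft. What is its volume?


Shape: rectangular prism
l = 13 ft, w = 5 ft, h = 12 ft
Formula: V = l * w * h
V = 13 * 5 * 12
V = 65 * 12
V = 780
780 ft^3


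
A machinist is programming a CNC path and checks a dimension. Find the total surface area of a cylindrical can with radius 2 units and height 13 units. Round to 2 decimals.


Shape: closed cylinder
Radius r = 2 units, Height h = 13 units
Formula: SA = 2*pi*r^2 + 2*pi*r*h = 2*pi*r*(r + h)
r + h = 15
2 * r * (r + h) = 2 * 2 * 15 = 60
SA = 60 * pi
SA = 188.5
188.5 units^2


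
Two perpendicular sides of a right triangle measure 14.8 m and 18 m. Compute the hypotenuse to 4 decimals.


Shape: right triangle
Legs a = 14.8 m, b = 18 m
Formula: c = sqrt(a^2 + b^2)
a^2 = 219.04, b^2 = 324
a^2 + b^2 = 543.04
c = sqrt(543.04)
c = 23.3032
23.3032 m


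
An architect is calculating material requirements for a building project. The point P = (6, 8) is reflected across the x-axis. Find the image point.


Transformation: reflection
Original point: (6, 8)
Rule for reflection over the x-axis: (x, y) -> (x, -y)
Apply: (6, 8) -> (6, -8)
(6, -8)


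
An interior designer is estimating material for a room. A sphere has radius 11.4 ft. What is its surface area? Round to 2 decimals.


Shape: sphere
Radius r = 11.4 ft
Formula: SA = 4 * pi * r^2
r^2 = 129.96
SA = 4 * pi * 129.96
SA = 519.84 * pi
SA = 1633.13
1633.13 ft^2


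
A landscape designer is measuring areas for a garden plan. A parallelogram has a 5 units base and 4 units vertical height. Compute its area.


Shape: parallelogram
Base b = 5 units, Height h = 4 units
Formula: A = b * h
A = 5 * 4
A = 20
20 units^2


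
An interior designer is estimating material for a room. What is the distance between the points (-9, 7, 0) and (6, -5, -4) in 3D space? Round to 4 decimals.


3D distance between two points
P1 = (-9, 7, 0), P2 = (6, -5, -4)
Formula: d = sqrt((x2-x1)^2 + (y2-y1)^2 + (z2-z1)^2)
dx = 6 - -9 = 15
dy = -5 - 7 = -12
dz = -4 - 0 = -4
dx^2 + dy^2 + dz^2 = 225 + 144 + 16 = 385
d = sqrt(385)
d = 19.6214
19.6214 units


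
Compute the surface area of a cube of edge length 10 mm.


Shape: cube
Side s = 10 mm
A cube has 6 square faces.
Formula: SA = 6 * s^2
s^2 = 100
SA = 6 * 100
SA = 600
600 mm^2


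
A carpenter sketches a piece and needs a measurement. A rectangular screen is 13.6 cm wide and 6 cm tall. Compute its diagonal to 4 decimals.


Shape: rectangle (diagonal via Pythagoras)
Sides: 13.6 cm and 6 cm
Formula: d = sqrt(l^2 + w^2)
l^2 = 184.96, w^2 = 36
l^2 + w^2 = 220.96
d = sqrt(220.96)
d = 14.8647
14.8647 cm


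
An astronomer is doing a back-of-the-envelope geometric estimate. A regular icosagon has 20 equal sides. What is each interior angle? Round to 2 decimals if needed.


Shape: regular icosagon (20 sides)
Formula: interior angle = (n - 2) * 180 / n
(n - 2) = 18
(n - 2) * 180 = 3240
angle = 3240 / 20
angle = 162
162 degrees


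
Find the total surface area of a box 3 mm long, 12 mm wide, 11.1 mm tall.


Shape: rectangular prism
l = 3 mm, w = 12 mm, h = 11.1 mm
Formula: SA = 2(lw + lh + wh)
lw = 36, lh = 33.3, wh = 133.2
lw + lh + wh = 202.5
SA = 2 * 202.5
SA = 405
405 mm^2


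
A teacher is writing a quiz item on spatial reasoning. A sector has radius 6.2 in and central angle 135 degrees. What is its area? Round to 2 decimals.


Shape: circular sector
Radius r = 6.2 in, Angle = 135 degrees
Formula: A = (angle/360) * pi * r^2
r^2 = 38.44
Fraction of circle = 135/360
A = (135/360) * pi * 38.44
A = 14.415 * pi
A = 45.29
45.29 in^2


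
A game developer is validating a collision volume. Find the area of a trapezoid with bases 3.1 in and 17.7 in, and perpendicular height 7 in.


Shape: trapezoid
Parallel sides a = 3.1 in, b = 17.7 in; Height h = 7 in
Formula: A = (a + b) * h / 2
a + b = 3.1 + 17.7 = 20.8
A = 20.8 * 7 / 2
A = 145.6 / 2
A = 72.8
72.8 in^2


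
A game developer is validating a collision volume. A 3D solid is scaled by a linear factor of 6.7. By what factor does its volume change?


Linear scale factor k = 6.7
Rule: under a linear scaling by k, volumes scale by k^3.
k^3 = 6.7 * 6.7 * 6.7
k^3 = 44.89 * 6.7
k^3 = 300.763
Volume scales by a factor of 300.763.
300.763 (dimensionless)


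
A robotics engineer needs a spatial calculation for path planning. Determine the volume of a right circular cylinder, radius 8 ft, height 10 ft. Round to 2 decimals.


Shape: cylinder
Radius r = 8 ft, Height h = 10 ft
Formula: V = pi * r^2 * h
r^2 = 64
V = pi * 64 * 10
V = 640 * pi
V = 2010.62
2010.62 ft^3


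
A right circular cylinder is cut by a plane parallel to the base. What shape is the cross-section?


Solid: right circular cylinder
Cutting plane: parallel to the base
Visualize the intersection of the plane with the solid's surface.
The boundary of the cut region is a circle.
circle


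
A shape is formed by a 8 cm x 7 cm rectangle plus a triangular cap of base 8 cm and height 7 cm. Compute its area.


Composite shape: rectangle + triangle
Rectangle area = 8 * 7 = 56
Triangle area = 0.5 * 8 * 7 = 28
Total = 56 + 28
Total = 84
84 cm^2


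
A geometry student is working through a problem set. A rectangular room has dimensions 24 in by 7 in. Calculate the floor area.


Shape: rectangle
Length l = 24 in, Width w = 7 in
Formula: A = l * w
A = 24 * 7
A = 168
168 in^2


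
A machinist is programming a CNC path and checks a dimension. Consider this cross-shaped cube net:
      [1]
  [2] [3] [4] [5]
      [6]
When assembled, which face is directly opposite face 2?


Net: cross layout. Take square 3 as the base (bottom).
Fold the four squares in the horizontal row up around 3: 2 -> left, 4 -> right, 5 wraps to the top.
Fold 1 and 6 up from 3: 1 -> back, 6 -> front.
Opposite pairs are therefore: (1, 6), (2, 4), (3, 5).
Face 2 is opposite face 4.
face 4


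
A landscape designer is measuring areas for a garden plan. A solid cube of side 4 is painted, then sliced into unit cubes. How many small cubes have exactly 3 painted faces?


Large cube: 4 x 4 x 4, cut into unit cubes.
Cubes with 3 painted faces are at the corners. A cube always has 8 corners.
Count = 8
8 unit cubes


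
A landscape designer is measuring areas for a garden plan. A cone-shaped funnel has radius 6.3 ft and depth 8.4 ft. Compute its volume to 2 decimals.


Shape: cone
Radius r = 6.3 ft, Height h = 8.4 ft
Formula: V = (1/3) * pi * r^2 * h
r^2 = 39.69
pi * r^2 * h = pi * 39.69 * 8.4 = 333.396 * pi
V = 333.396 * pi / 3
V = 349.13
349.13 ft^3


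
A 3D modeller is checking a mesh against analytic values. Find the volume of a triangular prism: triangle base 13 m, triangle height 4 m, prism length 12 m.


Shape: triangular prism
Triangle base = 13 m, triangle height = 4 m, prism length L = 12 m
Formula: V = (1/2 * b * h_tri) * L
Cross-section area = 0.5 * 13 * 4 = 26
V = 26 * 12
V = 312
312 m^3


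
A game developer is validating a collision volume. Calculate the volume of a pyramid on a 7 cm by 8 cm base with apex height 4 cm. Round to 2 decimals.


Shape: rectangular pyramid
Base: 7 cm x 8 cm, Height h = 4 cm
Formula: V = (1/3) * base_area * h
base_area = 7 * 8 = 56
base_area * h = 56 * 4 = 224
V = 224 / 3
V = 74.67
74.67 cm^3


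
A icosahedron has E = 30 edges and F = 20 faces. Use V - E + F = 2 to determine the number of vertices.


Polyhedron: icosahedron
Euler's formula for convex polyhedra: V - E + F = 2
Given: E = 30 edges and F = 20 faces
Solve for V:
V = 2 + E - F = 2 + 30 - 20 = 12
12 vertices


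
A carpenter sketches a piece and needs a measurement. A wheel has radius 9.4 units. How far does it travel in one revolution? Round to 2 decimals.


Shape: circle
Radius r = 9.4 units
Formula: C = 2 * pi * r
C = 2 * pi * 9.4
C = 18.8 * pi
C = 59.06
59.06 units


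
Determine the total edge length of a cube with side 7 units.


Shape: cube
Side s = 7 units
A cube has 12 edges, all equal.
Formula: total edge length = 12 * s
Total = 12 * 7
Total = 84
84 units


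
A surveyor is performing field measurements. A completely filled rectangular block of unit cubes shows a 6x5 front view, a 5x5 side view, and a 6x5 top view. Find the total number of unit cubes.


Orthographic views of a solid rectangular block:
Front view 6 x 5 -> length = 6, height = 5
Side view 5 x 5 -> width = 5, height = 5 (consistent)
Top view 6 x 5 -> confirms length = 6, width = 5
The block is 6 x 5 x 5.
Total unit cubes = 6 * 5 * 5 = 150
150 unit cubes


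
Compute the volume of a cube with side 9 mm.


Shape: cube
Side s = 9 mm
Formula: V = s^3
V = 9 * 9 * 9
V = 81 * 9
V = 729
729 mm^3


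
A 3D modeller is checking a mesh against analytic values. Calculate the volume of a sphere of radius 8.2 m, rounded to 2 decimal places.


Shape: sphere
Radius r = 8.2 m
Formula: V = (4/3) * pi * r^3
r^3 = 551.368
(4/3) * 551.368 = 735.157333
V = 735.157333 * pi
V = 2309.56
2309.56 m^3


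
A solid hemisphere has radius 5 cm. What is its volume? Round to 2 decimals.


Shape: hemisphere (half of a sphere)
Radius r = 5 cm
Formula: V = (1/2) * (4/3) * pi * r^3 = (2/3) * pi * r^3
r^3 = 125
(2/3) * 125 = 83.333333
V = 83.333333 * pi
V = 261.8
261.8 cm^3


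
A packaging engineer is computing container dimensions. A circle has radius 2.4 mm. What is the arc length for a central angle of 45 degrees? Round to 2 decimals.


Shape: circular arc
Radius r = 2.4 mm, Angle = 45 degrees
Formula: L = (angle/360) * 2 * pi * r
2 * pi * r = 4.8 * pi
L = (45/360) * 4.8 * pi
L = 0.6 * pi
L = 1.88
1.88 mm


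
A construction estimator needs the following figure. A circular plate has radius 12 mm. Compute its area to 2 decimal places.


Shape: circle
Radius r = 12 mm
Formula: A = pi * r^2
r^2 = 12^2 = 144
A = pi * 144
A = 452.39
452.39 mm^2


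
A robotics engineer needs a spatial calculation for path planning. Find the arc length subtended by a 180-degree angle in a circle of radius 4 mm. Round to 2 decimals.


Shape: circular arc
Radius r = 4 mm, Angle = 180 degrees
Formula: L = (angle/360) * 2 * pi * r
2 * pi * r = 8 * pi
L = (180/360) * 8 * pi
L = 4 * pi
L = 12.57
12.57 mm


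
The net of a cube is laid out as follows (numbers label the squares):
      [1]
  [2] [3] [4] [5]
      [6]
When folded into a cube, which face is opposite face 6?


Net: cross layout. Take square 3 as the base (bottom).
Fold the four squares in the horizontal row up around 3: 2 -> left, 4 -> right, 5 wraps to the top.
Fold 1 and 6 up from 3: 1 -> back, 6 -> front.
Opposite pairs are therefore: (1, 6), (2, 4), (3, 5).
Face 6 is opposite face 1.
face 1


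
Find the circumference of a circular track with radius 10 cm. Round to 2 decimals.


Shape: circle
Radius r = 10 cm
Formula: C = 2 * pi * r
C = 2 * pi * 10
C = 20 * pi
C = 62.83
62.83 cm


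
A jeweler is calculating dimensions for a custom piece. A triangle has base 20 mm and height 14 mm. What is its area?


Shape: triangle
Base b = 20 mm, Height h = 14 mm
Formula: A = (1/2) * b * h
A = 0.5 * 20 * 14
A = 0.5 * 280
A = 140
140 mm^2


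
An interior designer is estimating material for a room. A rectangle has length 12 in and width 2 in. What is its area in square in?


Shape: rectangle
Length l = 12 in, Width w = 2 in
Formula: A = l * w
A = 12 * 2
A = 24
24 in^2


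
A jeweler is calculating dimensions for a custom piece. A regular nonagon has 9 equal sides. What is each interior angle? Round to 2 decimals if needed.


Shape: regular nonagon (9 sides)
Formula: interior angle = (n - 2) * 180 / n
(n - 2) = 7
(n - 2) * 180 = 1260
angle = 1260 / 9
angle = 140
140 degrees


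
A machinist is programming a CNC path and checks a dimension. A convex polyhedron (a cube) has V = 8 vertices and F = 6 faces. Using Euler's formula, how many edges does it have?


Polyhedron: cube
Euler's formula for convex polyhedra: V - E + F = 2
Given: V = 8 vertices and F = 6 faces
Solve for E:
E = V + F - 2 = 8 + 6 - 2 = 12
12 edges


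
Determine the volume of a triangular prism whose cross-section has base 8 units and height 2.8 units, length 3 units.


Shape: triangular prism
Triangle base = 8 units, triangle height = 2.8 units, prism length L = 3 units
Formula: V = (1/2 * b * h_tri) * L
Cross-section area = 0.5 * 8 * 2.8 = 11.2
V = 11.2 * 3
V = 33.6
33.6 units^3


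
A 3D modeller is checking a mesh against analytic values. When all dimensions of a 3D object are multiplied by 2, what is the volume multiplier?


Linear scale factor k = 2
Rule: under a linear scaling by k, volumes scale by k^3.
k^3 = 2 * 2 * 2
k^3 = 4 * 2
k^3 = 8
Volume scales by a factor of 8.
8 (dimensionless)


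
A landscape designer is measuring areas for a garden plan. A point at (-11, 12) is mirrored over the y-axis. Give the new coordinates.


Transformation: reflection
Original point: (-11, 12)
Rule for reflection over the y-axis: (x, y) -> (-x, y)
Apply: (-11, 12) -> (11, 12)
(11, 12)


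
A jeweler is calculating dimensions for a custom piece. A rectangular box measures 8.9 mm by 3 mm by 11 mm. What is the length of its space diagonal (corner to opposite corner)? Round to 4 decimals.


Shape: rectangular box (space diagonal)
l = 8.9 mm, w = 3 mm, h = 11 mm
Visualize: the diagonal of the base, then a right triangle with that diagonal and the height.
Formula: d = sqrt(l^2 + w^2 + h^2)
l^2 + w^2 + h^2 = 79.21 + 9 + 121 = 209.21
d = sqrt(209.21)
d = 14.4641
14.4641 mm


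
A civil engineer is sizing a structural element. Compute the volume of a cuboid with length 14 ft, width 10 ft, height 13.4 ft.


Shape: rectangular prism
l = 14 ft, w = 10 ft, h = 13.4 ft
Formula: V = l * w * h
V = 14 * 10 * 13.4
V = 140 * 13.4
V = 1876
1876 ft^3


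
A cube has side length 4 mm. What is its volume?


Shape: cube
Side s = 4 mm
Formula: V = s^3
V = 4 * 4 * 4
V = 16 * 4
V = 64
64 mm^3


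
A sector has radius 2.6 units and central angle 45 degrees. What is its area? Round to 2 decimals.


Shape: circular sector
Radius r = 2.6 units, Angle = 45 degrees
Formula: A = (angle/360) * pi * r^2
r^2 = 6.76
Fraction of circle = 45/360
A = (45/360) * pi * 6.76
A = 0.845 * pi
A = 2.65
2.65 units^2


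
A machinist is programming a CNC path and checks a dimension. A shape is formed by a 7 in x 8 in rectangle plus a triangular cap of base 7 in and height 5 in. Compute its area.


Composite shape: rectangle + triangle
Rectangle area = 7 * 8 = 56
Triangle area = 0.5 * 7 * 5 = 17.5
Total = 56 + 17.5
Total = 73.5
73.5 in^2


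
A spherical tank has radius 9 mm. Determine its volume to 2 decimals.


Shape: sphere
Radius r = 9 mm
Formula: V = (4/3) * pi * r^3
r^3 = 729
(4/3) * 729 = 972
V = 972 * pi
V = 3053.63
3053.63 mm^3


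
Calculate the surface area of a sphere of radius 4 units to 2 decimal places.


Shape: sphere
Radius r = 4 units
Formula: SA = 4 * pi * r^2
r^2 = 16
SA = 4 * pi * 16
SA = 64 * pi
SA = 201.06
201.06 units^2


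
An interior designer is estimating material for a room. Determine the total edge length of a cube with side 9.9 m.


Shape: cube
Side s = 9.9 m
A cube has 12 edges, all equal.
Formula: total edge length = 12 * s
Total = 12 * 9.9
Total = 118.8
118.8 m


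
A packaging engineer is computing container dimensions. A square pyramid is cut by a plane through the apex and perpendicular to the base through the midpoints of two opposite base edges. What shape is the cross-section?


Solid: square pyramid
Cutting plane: through the apex and perpendicular to the base through the midpoints of two opposite base edges
Visualize the intersection of the plane with the solid's surface.
The boundary of the cut region is a isosceles triangle.
isosceles triangle


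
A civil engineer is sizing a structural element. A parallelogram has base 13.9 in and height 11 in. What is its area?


Shape: parallelogram
Base b = 13.9 in, Height h = 11 in
Formula: A = b * h
A = 13.9 * 11
A = 152.9
152.9 in^2


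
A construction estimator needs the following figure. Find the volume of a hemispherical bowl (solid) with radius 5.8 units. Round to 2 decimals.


Shape: hemisphere (half of a sphere)
Radius r = 5.8 units
Formula: V = (1/2) * (4/3) * pi * r^3 = (2/3) * pi * r^3
r^3 = 195.112
(2/3) * 195.112 = 130.074667
V = 130.074667 * pi
V = 408.64
408.64 units^3


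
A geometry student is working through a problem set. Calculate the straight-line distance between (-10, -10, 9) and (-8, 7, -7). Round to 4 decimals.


3D distance between two points
P1 = (-10, -10, 9), P2 = (-8, 7, -7)
Formula: d = sqrt((x2-x1)^2 + (y2-y1)^2 + (z2-z1)^2)
dx = -8 - -10 = 2
dy = 7 - -10 = 17
dz = -7 - 9 = -16
dx^2 + dy^2 + dz^2 = 4 + 289 + 256 = 549
d = sqrt(549)
d = 23.4307
23.4307 units


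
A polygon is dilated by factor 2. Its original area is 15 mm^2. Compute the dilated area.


Linear scale factor k = 2
Original area = 15 mm^2
Rule: under a linear scaling by k, areas scale by k^2.
k^2 = 2^2 = 4
New area = 15 * 4
New area = 60
60 mm^2


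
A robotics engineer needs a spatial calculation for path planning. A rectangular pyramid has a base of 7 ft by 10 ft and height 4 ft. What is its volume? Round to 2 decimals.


Shape: rectangular pyramid
Base: 7 ft x 10 ft, Height h = 4 ft
Formula: V = (1/3) * base_area * h
base_area = 7 * 10 = 70
base_area * h = 70 * 4 = 280
V = 280 / 3
V = 93.33
93.33 ft^3


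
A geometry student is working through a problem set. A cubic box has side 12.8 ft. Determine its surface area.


Shape: cube
Side s = 12.8 ft
A cube has 6 square faces.
Formula: SA = 6 * s^2
s^2 = 163.84
SA = 6 * 163.84
SA = 983.04
983.04 ft^2


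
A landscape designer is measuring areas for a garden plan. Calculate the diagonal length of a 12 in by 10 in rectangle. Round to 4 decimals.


Shape: rectangle (diagonal via Pythagoras)
Sides: 12 in and 10 in
Formula: d = sqrt(l^2 + w^2)
l^2 = 144, w^2 = 100
l^2 + w^2 = 244
d = sqrt(244)
d = 15.6205
15.6205 in


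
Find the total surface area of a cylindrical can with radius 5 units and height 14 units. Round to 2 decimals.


Shape: closed cylinder
Radius r = 5 units, Height h = 14 units
Formula: SA = 2*pi*r^2 + 2*pi*r*h = 2*pi*r*(r + h)
r + h = 19
2 * r * (r + h) = 2 * 5 * 19 = 190
SA = 190 * pi
SA = 596.9
596.9 units^2


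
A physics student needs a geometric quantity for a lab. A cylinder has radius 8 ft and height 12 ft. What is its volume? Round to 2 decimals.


Shape: cylinder
Radius r = 8 ft, Height h = 12 ft
Formula: V = pi * r^2 * h
r^2 = 64
V = pi * 64 * 12
V = 768 * pi
V = 2412.74
2412.74 ft^3


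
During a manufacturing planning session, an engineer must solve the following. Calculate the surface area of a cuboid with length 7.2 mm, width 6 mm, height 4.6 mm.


Shape: rectangular prism
l = 7.2 mm, w = 6 mm, h = 4.6 mm
Formula: SA = 2(lw + lh + wh)
lw = 43.2, lh = 33.12, wh = 27.6
lw + lh + wh = 103.92
SA = 2 * 103.92
SA = 207.84
207.84 mm^2


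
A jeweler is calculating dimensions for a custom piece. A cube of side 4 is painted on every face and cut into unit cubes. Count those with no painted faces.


Large cube: 4 x 4 x 4, cut into unit cubes.
n = 4, so n - 2 = 2
Unpainted cubes form the interior (n - 2)^3 block.
(n - 2)^3 = 2^3 = 8
8 unit cubes


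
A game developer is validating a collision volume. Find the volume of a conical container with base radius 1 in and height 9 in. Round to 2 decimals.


Shape: cone
Radius r = 1 in, Height h = 9 in
Formula: V = (1/3) * pi * r^2 * h
r^2 = 1
pi * r^2 * h = pi * 1 * 9 = 9 * pi
V = 9 * pi / 3
V = 9.42
9.42 in^3


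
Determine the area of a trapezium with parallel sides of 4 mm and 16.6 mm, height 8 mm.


Shape: trapezoid
Parallel sides a = 4 mm, b = 16.6 mm; Height h = 8 mm
Formula: A = (a + b) * h / 2
a + b = 4 + 16.6 = 20.6
A = 20.6 * 8 / 2
A = 164.8 / 2
A = 82.4
82.4 mm^2


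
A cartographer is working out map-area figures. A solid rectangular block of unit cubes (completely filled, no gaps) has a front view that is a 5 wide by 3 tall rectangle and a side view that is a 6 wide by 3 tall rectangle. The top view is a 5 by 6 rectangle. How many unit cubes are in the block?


Orthographic views of a solid rectangular block:
Front view 5 x 3 -> length = 5, height = 3
Side view 6 x 3 -> width = 6, height = 3 (consistent)
Top view 5 x 6 -> confirms length = 5, width = 6
The block is 5 x 6 x 3.
Total unit cubes = 5 * 6 * 3 = 90
90 unit cubes


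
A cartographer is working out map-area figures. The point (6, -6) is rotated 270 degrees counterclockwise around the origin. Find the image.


Transformation: rotation about the origin
Original point: (6, -6)
Rule for 270 deg counterclockwise: (x, y) -> (y, -x)
Apply: (6, -6) -> (-6, -6)
(-6, -6)


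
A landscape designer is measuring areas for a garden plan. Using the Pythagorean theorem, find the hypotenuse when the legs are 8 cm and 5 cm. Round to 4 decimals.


Shape: right triangle
Legs a = 8 cm, b = 5 cm
Formula: c = sqrt(a^2 + b^2)
a^2 = 64, b^2 = 25
a^2 + b^2 = 89
c = sqrt(89)
c = 9.434
9.434 cm


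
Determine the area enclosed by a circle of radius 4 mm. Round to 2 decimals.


Shape: circle
Radius r = 4 mm
Formula: A = pi * r^2
r^2 = 4^2 = 16
A = pi * 16
A = 50.27
50.27 mm^2


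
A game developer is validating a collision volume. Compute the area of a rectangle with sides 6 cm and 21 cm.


Shape: rectangle
Length l = 6 cm, Width w = 21 cm
Formula: A = l * w
A = 6 * 21
A = 126
126 cm^2


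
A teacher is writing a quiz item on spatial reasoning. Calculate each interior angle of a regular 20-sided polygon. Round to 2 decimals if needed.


Shape: regular icosagon (20 sides)
Formula: interior angle = (n - 2) * 180 / n
(n - 2) = 18
(n - 2) * 180 = 3240
angle = 3240 / 20
angle = 162
162 degrees


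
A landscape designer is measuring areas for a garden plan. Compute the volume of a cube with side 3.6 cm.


Shape: cube
Side s = 3.6 cm
Formula: V = s^3
V = 3.6 * 3.6 * 3.6
V = 12.96 * 3.6
V = 46.656
46.656 cm^3


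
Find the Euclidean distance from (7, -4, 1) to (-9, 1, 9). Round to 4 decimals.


3D distance between two points
P1 = (7, -4, 1), P2 = (-9, 1, 9)
Formula: d = sqrt((x2-x1)^2 + (y2-y1)^2 + (z2-z1)^2)
dx = -9 - 7 = -16
dy = 1 - -4 = 5
dz = 9 - 1 = 8
dx^2 + dy^2 + dz^2 = 256 + 25 + 64 = 345
d = sqrt(345)
d = 18.5742
18.5742 units


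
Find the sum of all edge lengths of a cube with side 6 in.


Shape: cube
Side s = 6 in
A cube has 12 edges, all equal.
Formula: total edge length = 12 * s
Total = 12 * 6
Total = 72
72 in


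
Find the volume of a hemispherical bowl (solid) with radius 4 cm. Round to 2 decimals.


Shape: hemisphere (half of a sphere)
Radius r = 4 cm
Formula: V = (1/2) * (4/3) * pi * r^3 = (2/3) * pi * r^3
r^3 = 64
(2/3) * 64 = 42.666667
V = 42.666667 * pi
V = 134.04
134.04 cm^3


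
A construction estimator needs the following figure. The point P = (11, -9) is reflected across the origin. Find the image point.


Transformation: reflection
Original point: (11, -9)
Rule for reflection through the origin: (x, y) -> (-x, -y)
Apply: (11, -9) -> (-11, 9)
(-11, 9)


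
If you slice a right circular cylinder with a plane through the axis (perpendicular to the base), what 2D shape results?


Solid: right circular cylinder
Cutting plane: through the axis (perpendicular to the base)
Visualize the intersection of the plane with the solid's surface.
The boundary of the cut region is a rectangle.
rectangle


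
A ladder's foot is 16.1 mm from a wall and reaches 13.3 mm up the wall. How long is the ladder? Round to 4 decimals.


Shape: right triangle
Legs a = 16.1 mm, b = 13.3 mm
Formula: c = sqrt(a^2 + b^2)
a^2 = 259.21, b^2 = 176.89
a^2 + b^2 = 436.1
c = sqrt(436.1)
c = 20.883
20.883 mm


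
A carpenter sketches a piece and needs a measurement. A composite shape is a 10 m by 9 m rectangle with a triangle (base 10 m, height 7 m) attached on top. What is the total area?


Composite shape: rectangle + triangle
Rectangle area = 10 * 9 = 90
Triangle area = 0.5 * 10 * 7 = 35
Total = 90 + 35
Total = 125
125 m^2


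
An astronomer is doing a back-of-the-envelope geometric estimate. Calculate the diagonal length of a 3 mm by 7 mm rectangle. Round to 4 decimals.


Shape: rectangle (diagonal via Pythagoras)
Sides: 3 mm and 7 mm
Formula: d = sqrt(l^2 + w^2)
l^2 = 9, w^2 = 49
l^2 + w^2 = 58
d = sqrt(58)
d = 7.6158
7.6158 mm


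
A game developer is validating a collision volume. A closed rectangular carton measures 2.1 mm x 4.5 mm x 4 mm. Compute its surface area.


Shape: rectangular prism
l = 2.1 mm, w = 4.5 mm, h = 4 mm
Formula: SA = 2(lw + lh + wh)
lw = 9.45, lh = 8.4, wh = 18
lw + lh + wh = 35.85
SA = 2 * 35.85
SA = 71.7
71.7 mm^2


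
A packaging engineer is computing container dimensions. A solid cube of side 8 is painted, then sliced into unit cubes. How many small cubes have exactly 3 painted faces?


Large cube: 8 x 8 x 8, cut into unit cubes.
Cubes with 3 painted faces are at the corners. A cube always has 8 corners.
Count = 8
8 unit cubes


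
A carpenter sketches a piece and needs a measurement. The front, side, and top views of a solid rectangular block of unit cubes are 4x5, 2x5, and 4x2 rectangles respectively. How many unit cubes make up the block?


Orthographic views of a solid rectangular block:
Front view 4 x 5 -> length = 4, height = 5
Side view 2 x 5 -> width = 2, height = 5 (consistent)
Top view 4 x 2 -> confirms length = 4, width = 2
The block is 4 x 2 x 5.
Total unit cubes = 4 * 2 * 5 = 40
40 unit cubes


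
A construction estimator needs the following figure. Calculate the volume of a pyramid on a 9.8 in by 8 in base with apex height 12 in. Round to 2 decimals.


Shape: rectangular pyramid
Base: 9.8 in x 8 in, Height h = 12 in
Formula: V = (1/3) * base_area * h
base_area = 9.8 * 8 = 78.4
base_area * h = 78.4 * 12 = 940.8
V = 940.8 / 3
V = 313.6
313.6 in^3


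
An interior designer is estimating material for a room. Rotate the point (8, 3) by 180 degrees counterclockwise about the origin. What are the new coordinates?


Transformation: rotation about the origin
Original point: (8, 3)
Rule for 180 deg: (x, y) -> (-x, -y)
Apply: (8, 3) -> (-8, -3)
(-8, -3)


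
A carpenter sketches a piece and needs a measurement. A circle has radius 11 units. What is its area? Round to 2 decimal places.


Shape: circle
Radius r = 11 units
Formula: A = pi * r^2
r^2 = 11^2 = 121
A = pi * 121
A = 380.13
380.13 units^2


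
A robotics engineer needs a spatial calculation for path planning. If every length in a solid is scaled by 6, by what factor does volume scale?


Linear scale factor k = 6
Rule: under a linear scaling by k, volumes scale by k^3.
k^3 = 6 * 6 * 6
k^3 = 36 * 6
k^3 = 216
Volume scales by a factor of 216.
216 (dimensionless)


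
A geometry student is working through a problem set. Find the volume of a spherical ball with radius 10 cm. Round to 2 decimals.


Shape: sphere
Radius r = 10 cm
Formula: V = (4/3) * pi * r^3
r^3 = 1000
(4/3) * 1000 = 1333.333333
V = 1333.333333 * pi
V = 4188.79
4188.79 cm^3


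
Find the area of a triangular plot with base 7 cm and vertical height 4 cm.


Shape: triangle
Base b = 7 cm, Height h = 4 cm
Formula: A = (1/2) * b * h
A = 0.5 * 7 * 4
A = 0.5 * 28
A = 14
14 cm^2


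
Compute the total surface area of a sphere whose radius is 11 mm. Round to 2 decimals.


Shape: sphere
Radius r = 11 mm
Formula: SA = 4 * pi * r^2
r^2 = 121
SA = 4 * pi * 121
SA = 484 * pi
SA = 1520.53
1520.53 mm^2


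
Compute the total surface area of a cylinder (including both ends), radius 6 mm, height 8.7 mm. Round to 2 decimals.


Shape: closed cylinder
Radius r = 6 mm, Height h = 8.7 mm
Formula: SA = 2*pi*r^2 + 2*pi*r*h = 2*pi*r*(r + h)
r + h = 14.7
2 * r * (r + h) = 2 * 6 * 14.7 = 176.4
SA = 176.4 * pi
SA = 554.18
554.18 mm^2


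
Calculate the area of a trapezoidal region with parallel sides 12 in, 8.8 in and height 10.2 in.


Shape: trapezoid
Parallel sides a = 12 in, b = 8.8 in; Height h = 10.2 in
Formula: A = (a + b) * h / 2
a + b = 12 + 8.8 = 20.8
A = 20.8 * 10.2 / 2
A = 212.16 / 2
A = 106.08
106.08 in^2


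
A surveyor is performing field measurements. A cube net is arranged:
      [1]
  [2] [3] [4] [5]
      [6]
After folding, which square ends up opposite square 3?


Net: cross layout. Take square 3 as the base (bottom).
Fold the four squares in the horizontal row up around 3: 2 -> left, 4 -> right, 5 wraps to the top.
Fold 1 and 6 up from 3: 1 -> back, 6 -> front.
Opposite pairs are therefore: (1, 6), (2, 4), (3, 5).
Face 3 is opposite face 5.
face 5


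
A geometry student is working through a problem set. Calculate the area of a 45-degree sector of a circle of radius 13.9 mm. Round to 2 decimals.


Shape: circular sector
Radius r = 13.9 mm, Angle = 45 degrees
Formula: A = (angle/360) * pi * r^2
r^2 = 193.21
Fraction of circle = 45/360
A = (45/360) * pi * 193.21
A = 24.15125 * pi
A = 75.87
75.87 mm^2


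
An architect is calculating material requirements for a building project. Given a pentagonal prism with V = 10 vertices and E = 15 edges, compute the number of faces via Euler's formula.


Polyhedron: pentagonal prism
Euler's formula for convex polyhedra: V - E + F = 2
Given: V = 10 vertices and E = 15 edges
Solve for F:
F = 2 + E - V = 2 + 15 - 10 = 7
7 faces


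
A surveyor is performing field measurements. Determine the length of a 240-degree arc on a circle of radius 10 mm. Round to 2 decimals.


Shape: circular arc
Radius r = 10 mm, Angle = 240 degrees
Formula: L = (angle/360) * 2 * pi * r
2 * pi * r = 20 * pi
L = (240/360) * 20 * pi
L = 13.333333 * pi
L = 41.89
41.89 mm


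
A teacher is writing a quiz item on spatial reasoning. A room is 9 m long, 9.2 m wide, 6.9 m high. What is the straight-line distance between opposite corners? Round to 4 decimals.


Shape: rectangular box (space diagonal)
l = 9 m, w = 9.2 m, h = 6.9 m
Visualize: the diagonal of the base, then a right triangle with that diagonal and the height.
Formula: d = sqrt(l^2 + w^2 + h^2)
l^2 + w^2 + h^2 = 81 + 84.64 + 47.61 = 213.25
d = sqrt(213.25)
d = 14.6031
14.6031 m


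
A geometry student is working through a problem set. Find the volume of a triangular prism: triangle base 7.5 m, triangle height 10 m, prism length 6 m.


Shape: triangular prism
Triangle base = 7.5 m, triangle height = 10 m, prism length L = 6 m
Formula: V = (1/2 * b * h_tri) * L
Cross-section area = 0.5 * 7.5 * 10 = 37.5
V = 37.5 * 6
V = 225
225 m^3


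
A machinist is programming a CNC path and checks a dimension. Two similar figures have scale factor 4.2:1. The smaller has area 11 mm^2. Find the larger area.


Linear scale factor k = 4.2
Original area = 11 mm^2
Rule: under a linear scaling by k, areas scale by k^2.
k^2 = 4.2^2 = 17.64
New area = 11 * 17.64
New area = 194.04
194.04 mm^2


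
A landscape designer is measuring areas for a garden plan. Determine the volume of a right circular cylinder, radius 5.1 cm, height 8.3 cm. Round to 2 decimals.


Shape: cylinder
Radius r = 5.1 cm, Height h = 8.3 cm
Formula: V = pi * r^2 * h
r^2 = 26.01
V = pi * 26.01 * 8.3
V = 215.883 * pi
V = 678.22
678.22 cm^3


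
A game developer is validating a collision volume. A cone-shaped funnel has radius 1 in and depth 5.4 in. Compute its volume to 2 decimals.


Shape: cone
Radius r = 1 in, Height h = 5.4 in
Formula: V = (1/3) * pi * r^2 * h
r^2 = 1
pi * r^2 * h = pi * 1 * 5.4 = 5.4 * pi
V = 5.4 * pi / 3
V = 5.65
5.65 in^3


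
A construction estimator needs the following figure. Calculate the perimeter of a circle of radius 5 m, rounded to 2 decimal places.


Shape: circle
Radius r = 5 m
Formula: C = 2 * pi * r
C = 2 * pi * 5
C = 10 * pi
C = 31.42
31.42 m


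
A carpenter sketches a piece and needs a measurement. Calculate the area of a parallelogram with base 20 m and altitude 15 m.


Shape: parallelogram
Base b = 20 m, Height h = 15 m
Formula: A = b * h
A = 20 * 15
A = 300
300 m^2


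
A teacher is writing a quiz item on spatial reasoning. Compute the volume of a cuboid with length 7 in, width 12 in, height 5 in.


Shape: rectangular prism
l = 7 in, w = 12 in, h = 5 in
Formula: V = l * w * h
V = 7 * 12 * 5
V = 84 * 5
V = 420
420 in^3


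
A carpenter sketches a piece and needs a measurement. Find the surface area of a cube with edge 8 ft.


Shape: cube
Side s = 8 ft
A cube has 6 square faces.
Formula: SA = 6 * s^2
s^2 = 64
SA = 6 * 64
SA = 384
384 ft^2


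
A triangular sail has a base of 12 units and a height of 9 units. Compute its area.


Shape: triangle
Base b = 12 units, Height h = 9 units
Formula: A = (1/2) * b * h
A = 0.5 * 12 * 9
A = 0.5 * 108
A = 54
54 units^2


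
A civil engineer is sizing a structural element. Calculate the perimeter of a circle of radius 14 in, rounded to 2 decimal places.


Shape: circle
Radius r = 14 in
Formula: C = 2 * pi * r
C = 2 * pi * 14
C = 28 * pi
C = 87.96
87.96 in


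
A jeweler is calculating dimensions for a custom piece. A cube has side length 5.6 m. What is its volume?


Shape: cube
Side s = 5.6 m
Formula: V = s^3
V = 5.6 * 5.6 * 5.6
V = 31.36 * 5.6
V = 175.616
175.616 m^3


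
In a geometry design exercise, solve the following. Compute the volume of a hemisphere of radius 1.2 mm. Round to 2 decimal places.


Shape: hemisphere (half of a sphere)
Radius r = 1.2 mm
Formula: V = (1/2) * (4/3) * pi * r^3 = (2/3) * pi * r^3
r^3 = 1.728
(2/3) * 1.728 = 1.152
V = 1.152 * pi
V = 3.62
3.62 mm^3


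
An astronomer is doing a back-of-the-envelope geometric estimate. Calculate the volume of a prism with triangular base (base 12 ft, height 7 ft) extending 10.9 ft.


Shape: triangular prism
Triangle base = 12 ft, triangle height = 7 ft, prism length L = 10.9 ft
Formula: V = (1/2 * b * h_tri) * L
Cross-section area = 0.5 * 12 * 7 = 42
V = 42 * 10.9
V = 457.8
457.8 ft^3


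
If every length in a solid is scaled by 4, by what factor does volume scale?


Linear scale factor k = 4
Rule: under a linear scaling by k, volumes scale by k^3.
k^3 = 4 * 4 * 4
k^3 = 16 * 4
k^3 = 64
Volume scales by a factor of 64.
64 (dimensionless)


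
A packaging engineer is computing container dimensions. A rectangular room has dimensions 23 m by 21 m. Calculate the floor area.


Shape: rectangle
Length l = 23 m, Width w = 21 m
Formula: A = l * w
A = 23 * 21
A = 483
483 m^2


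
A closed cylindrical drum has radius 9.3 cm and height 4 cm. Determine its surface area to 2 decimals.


Shape: closed cylinder
Radius r = 9.3 cm, Height h = 4 cm
Formula: SA = 2*pi*r^2 + 2*pi*r*h = 2*pi*r*(r + h)
r + h = 13.3
2 * r * (r + h) = 2 * 9.3 * 13.3 = 247.38
SA = 247.38 * pi
SA = 777.17
777.17 cm^2
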